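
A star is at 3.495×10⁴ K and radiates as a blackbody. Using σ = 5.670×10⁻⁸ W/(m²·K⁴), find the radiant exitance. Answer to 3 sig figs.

Stefan–Boltzmann: I = σT⁴ = 5.670×10⁻⁸ × (3.495×10⁴)⁴ = 8.46×10¹⁰ W/m².

I ≈ 8.46×10¹⁰ W/m²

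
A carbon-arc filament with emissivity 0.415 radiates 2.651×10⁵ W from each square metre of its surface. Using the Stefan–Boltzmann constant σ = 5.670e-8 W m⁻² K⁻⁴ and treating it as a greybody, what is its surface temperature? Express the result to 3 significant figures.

T ≈ 1.83×10³ K

I = εσT⁴, so T = (I/εσ)^(1/4) = (2.651×10⁵/(0.415×5.670×10⁻⁸))^(1/4) = 1.83×10³ K.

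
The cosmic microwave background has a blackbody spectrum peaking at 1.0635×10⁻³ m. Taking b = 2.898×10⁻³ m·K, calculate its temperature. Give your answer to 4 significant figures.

T ≈ 2.725 K

Wien's law gives T = b/λ_max = (2.898×10⁻³ m·K)/(1.0635×10⁻³ m) = 2.725 K.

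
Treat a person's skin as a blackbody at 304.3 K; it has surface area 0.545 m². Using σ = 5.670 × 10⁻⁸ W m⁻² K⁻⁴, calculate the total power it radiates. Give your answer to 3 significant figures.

Area A = 0.545 m².
P = σAT⁴ = 5.670×10⁻⁸ × 0.545 × (304.3)⁴ = 265 W.

P ≈ 265 W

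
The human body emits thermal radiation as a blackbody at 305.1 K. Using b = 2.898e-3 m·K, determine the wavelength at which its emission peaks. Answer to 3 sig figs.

λ_max ≈ 9.50 μm

Wien's displacement law: λ_max = b/T = (2.898×10⁻³ m·K)/(305.1 K) = 9.499×10⁻⁶ m.
That is 9.50 μm, in the infrared range.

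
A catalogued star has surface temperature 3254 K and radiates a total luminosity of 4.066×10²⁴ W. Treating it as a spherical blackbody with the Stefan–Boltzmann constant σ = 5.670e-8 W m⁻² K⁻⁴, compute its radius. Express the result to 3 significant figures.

L = 4πR²σT⁴ ⇒ R = √(L/(4πσT⁴)).
σT⁴ = 6.35702×10⁶ W/m², so R = √(4.066×10²⁴/(4π×6.35702×10⁶)) = 2.26×10⁸ m.

R ≈ 2.26×10⁸ m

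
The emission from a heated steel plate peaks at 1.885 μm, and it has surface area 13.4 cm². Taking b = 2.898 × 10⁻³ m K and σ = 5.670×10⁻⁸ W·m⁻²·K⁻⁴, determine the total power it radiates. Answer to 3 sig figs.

P ≈ 424 W

Wien's law: T = b/λ_max = 2.898×10⁻³/1.885×10⁻⁶ = 1537.40 K.
Area A = 13.4 cm² = 1.34×10⁻³ m².
Then P = σAT⁴ = 5.670×10⁻⁸×1.34×10⁻³×(1537.40)⁴ = 424 W.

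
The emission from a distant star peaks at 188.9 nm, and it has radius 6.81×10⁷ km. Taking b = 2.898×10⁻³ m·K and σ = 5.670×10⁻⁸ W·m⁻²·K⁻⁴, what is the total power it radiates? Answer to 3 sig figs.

P ≈ 1.83×10³² W

Wien's law: T = b/λ_max = 2.898×10⁻³/1.889×10⁻⁷ = 15341.5 K.
Surface area A = 4πR² = 4π(6.81×10¹⁰ m)² = 5.82779×10²² m².
Then P = σAT⁴ = 5.670×10⁻⁸×5.82779×10²²×(15341.5)⁴ = 1.83×10³² W.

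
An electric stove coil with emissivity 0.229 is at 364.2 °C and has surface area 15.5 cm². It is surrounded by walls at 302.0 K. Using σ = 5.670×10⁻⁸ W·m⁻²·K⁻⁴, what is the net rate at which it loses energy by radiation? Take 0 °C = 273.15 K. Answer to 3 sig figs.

T = 364.2 °C + 273.15 = 637.35 K.
Area A = 15.5 cm² = 1.55×10⁻³ m².
Net radiated power P_net = εσA(T⁴ − T₀⁴) = 0.229×5.670×10⁻⁸×1.55×10⁻³×(637.35⁴ − 302.0⁴).
T⁴ − T₀⁴ = 1.65011×10¹¹ − 8.31817×10⁹ = 1.56693×10¹¹ K⁴, so P_net = 3.15 W.

Net loss ≈ 3.15 W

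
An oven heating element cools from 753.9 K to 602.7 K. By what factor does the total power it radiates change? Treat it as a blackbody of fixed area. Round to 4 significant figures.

P ∝ T⁴, so P₂/P₁ = (T₂/T₁)⁴ = (602.7/753.9)⁴ = (0.799443)⁴ = 0.4085.

P₂/P₁ ≈ 0.4085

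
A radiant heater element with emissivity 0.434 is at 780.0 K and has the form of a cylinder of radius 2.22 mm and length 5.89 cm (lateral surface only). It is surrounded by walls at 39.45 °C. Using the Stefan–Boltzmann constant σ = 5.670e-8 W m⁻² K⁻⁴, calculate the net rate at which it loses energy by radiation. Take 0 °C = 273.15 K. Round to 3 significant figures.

Surroundings: T = 39.45 °C + 273.15 = 312.60 K.
Lateral area A = 2πrL = 2π×2.22×10⁻³×0.0589 = 8.21577×10⁻⁴ m².
Net radiated power P_net = εσA(T⁴ − T₀⁴) = 0.434×5.670×10⁻⁸×8.21577×10⁻⁴×(780.0⁴ − 312.60⁴).
T⁴ − T₀⁴ = 3.70151×10¹¹ − 9.54896×10⁹ = 3.60602×10¹¹ K⁴, so P_net = 7.29 W.

Net loss ≈ 7.29 W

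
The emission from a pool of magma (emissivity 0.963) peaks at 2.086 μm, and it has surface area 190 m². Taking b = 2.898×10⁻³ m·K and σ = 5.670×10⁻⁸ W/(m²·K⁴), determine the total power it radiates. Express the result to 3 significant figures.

P ≈ 3.86×10⁷ W

Wien's law: T = b/λ_max = 2.898×10⁻³/2.086×10⁻⁶ = 1389.26 K.
Area A = 190 m².
Then P = εσAT⁴ = 0.963×5.670×10⁻⁸×190×(1389.26)⁴ = 3.86×10⁷ W.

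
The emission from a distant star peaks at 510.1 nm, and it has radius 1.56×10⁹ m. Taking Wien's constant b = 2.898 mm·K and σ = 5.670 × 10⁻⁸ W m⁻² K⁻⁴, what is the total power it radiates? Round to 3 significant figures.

Wien's law: T = b/λ_max = 2.898×10⁻³/5.101×10⁻⁷ = 5681.24 K.
Surface area A = 4πR² = 4π(1.56×10⁹ m)² = 3.05815×10¹⁹ m².
Then P = σAT⁴ = 5.670×10⁻⁸×3.05815×10¹⁹×(5681.24)⁴ = 1.81×10²⁷ W.

P ≈ 1.81×10²⁷ W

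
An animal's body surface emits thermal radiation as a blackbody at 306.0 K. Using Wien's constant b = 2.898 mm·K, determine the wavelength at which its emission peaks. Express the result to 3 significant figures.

Wien's displacement law: λ_max = b/T = (2.898×10⁻³ m·K)/(306.0 K) = 9.471×10⁻⁶ m.
That is 9.47 μm, in the infrared range.

λ_max ≈ 9.47 μm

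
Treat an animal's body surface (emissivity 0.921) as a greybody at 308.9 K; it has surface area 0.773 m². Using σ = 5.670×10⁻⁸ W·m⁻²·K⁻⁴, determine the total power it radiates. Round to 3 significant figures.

Area A = 0.773 m².
P = εσAT⁴ = 0.921 × 5.670×10⁻⁸ × 0.773 × (308.9)⁴ = 368 W.

P ≈ 368 W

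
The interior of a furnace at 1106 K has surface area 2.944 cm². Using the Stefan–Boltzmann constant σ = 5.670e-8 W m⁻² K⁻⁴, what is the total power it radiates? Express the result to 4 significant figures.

P ≈ 24.98 W

Area A = 2.944 cm² = 2.944×10⁻⁴ m².
P = σAT⁴ = 5.670×10⁻⁸ × 2.944×10⁻⁴ × (1106)⁴ = 24.98 W.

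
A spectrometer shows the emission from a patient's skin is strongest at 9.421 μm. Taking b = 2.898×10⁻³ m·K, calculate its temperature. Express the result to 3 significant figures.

T ≈ 308 K

Wien's law gives T = b/λ_max = (2.898×10⁻³ m·K)/(9.421×10⁻⁶ m) = 308 K.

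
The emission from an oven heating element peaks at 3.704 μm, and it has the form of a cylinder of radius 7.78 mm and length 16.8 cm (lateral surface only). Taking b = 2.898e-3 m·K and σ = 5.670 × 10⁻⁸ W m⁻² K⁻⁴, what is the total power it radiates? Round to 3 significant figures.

Wien's law: T = b/λ_max = 2.898×10⁻³/3.704×10⁻⁶ = 782.397 K.
Lateral area A = 2πrL = 2π×7.78×10⁻³×0.168 = 8.21237×10⁻³ m².
Then P = σAT⁴ = 5.670×10⁻⁸×8.21237×10⁻³×(782.397)⁴ = 174 W.

P ≈ 174 W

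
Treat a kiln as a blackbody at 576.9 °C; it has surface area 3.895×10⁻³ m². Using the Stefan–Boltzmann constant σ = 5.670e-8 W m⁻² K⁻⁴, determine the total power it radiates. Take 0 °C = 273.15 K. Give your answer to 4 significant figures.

T = 576.9 °C + 273.15 = 850.05 K.
Area A = 3.895×10⁻³ m².
P = σAT⁴ = 5.670×10⁻⁸ × 3.895×10⁻³ × (850.05)⁴ = 115.3 W.

P ≈ 115.3 W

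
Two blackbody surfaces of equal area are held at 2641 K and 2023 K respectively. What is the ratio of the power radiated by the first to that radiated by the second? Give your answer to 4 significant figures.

With equal areas, P₁/P₂ = (T₁/T₂)⁴ = (2641/2023)⁴ = 2.905.

P₁/P₂ ≈ 2.905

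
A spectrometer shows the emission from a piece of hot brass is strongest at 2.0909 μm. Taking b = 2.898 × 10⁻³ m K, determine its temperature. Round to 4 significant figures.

Wien's law gives T = b/λ_max = (2.898×10⁻³ m·K)/(2.0909×10⁻⁶ m) = 1386 K.

T ≈ 1386 K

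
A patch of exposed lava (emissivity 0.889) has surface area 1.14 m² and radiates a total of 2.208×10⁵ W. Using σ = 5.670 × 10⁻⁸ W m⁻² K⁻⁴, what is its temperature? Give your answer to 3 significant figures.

T ≈ 1.40×10³ K

Area A = 1.14 m².
P = εσAT⁴ ⇒ T = (P/(εσA))^(1/4) = (2.208×10⁵/(0.889×5.670×10⁻⁸×1.14))^(1/4) = 1.40×10³ K.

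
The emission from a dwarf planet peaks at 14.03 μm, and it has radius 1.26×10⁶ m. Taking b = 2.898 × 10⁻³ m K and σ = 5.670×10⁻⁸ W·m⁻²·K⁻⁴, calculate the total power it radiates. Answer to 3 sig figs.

Wien's law: T = b/λ_max = 2.898×10⁻³/1.403×10⁻⁵ = 206.557 K.
Surface area A = 4πR² = 4π(1.26×10⁶ m)² = 1.99504×10¹³ m².
Then P = σAT⁴ = 5.670×10⁻⁸×1.99504×10¹³×(206.557)⁴ = 2.06×10¹⁵ W.

P ≈ 2.06×10¹⁵ W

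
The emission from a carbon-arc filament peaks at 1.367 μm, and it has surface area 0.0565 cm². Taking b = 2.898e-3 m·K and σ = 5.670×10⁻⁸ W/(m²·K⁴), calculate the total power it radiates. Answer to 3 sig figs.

Wien's law: T = b/λ_max = 2.898×10⁻³/1.367×10⁻⁶ = 2119.97 K.
Area A = 0.0565 cm² = 5.65×10⁻⁶ m².
Then P = σAT⁴ = 5.670×10⁻⁸×5.65×10⁻⁶×(2119.97)⁴ = 6.47 W.

P ≈ 6.47 W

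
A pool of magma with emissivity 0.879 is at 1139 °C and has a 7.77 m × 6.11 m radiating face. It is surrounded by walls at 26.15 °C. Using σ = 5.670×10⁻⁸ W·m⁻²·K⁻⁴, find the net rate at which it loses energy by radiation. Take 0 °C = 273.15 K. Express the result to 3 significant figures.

T = 1139 °C + 273.15 = 1412.15 K.
Surroundings: T = 26.15 °C + 273.15 = 299.30 K.
Area A = 7.77 × 6.11 = 47.4747 m².
Net radiated power P_net = εσA(T⁴ − T₀⁴) = 0.879×5.670×10⁻⁸×47.4747×(1412.15⁴ − 299.30⁴).
T⁴ − T₀⁴ = 3.97670×10¹² − 8.02466×10⁹ = 3.96868×10¹² K⁴, so P_net = 9.39×10⁶ W.

Net loss ≈ 9.39×10⁶ W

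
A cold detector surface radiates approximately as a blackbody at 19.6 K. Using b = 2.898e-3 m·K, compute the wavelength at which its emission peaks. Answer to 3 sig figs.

Wien's displacement law: λ_max = b/T = (2.898×10⁻³ m·K)/(19.6 K) = 1.479×10⁻⁴ m.
That is 148 μm, in the infrared range.

λ_max ≈ 148 μm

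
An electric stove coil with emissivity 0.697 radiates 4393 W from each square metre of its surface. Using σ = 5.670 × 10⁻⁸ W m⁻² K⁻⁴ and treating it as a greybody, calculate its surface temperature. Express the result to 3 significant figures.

T ≈ 577 K

I = εσT⁴, so T = (I/εσ)^(1/4) = (4393/(0.697×5.670×10⁻⁸))^(1/4) = 577 K.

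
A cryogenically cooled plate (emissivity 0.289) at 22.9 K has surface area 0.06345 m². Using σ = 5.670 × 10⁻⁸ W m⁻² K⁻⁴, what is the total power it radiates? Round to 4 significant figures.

P ≈ 2.859×10⁻⁴ W

Area A = 0.06345 m².
P = εσAT⁴ = 0.289 × 5.670×10⁻⁸ × 0.06345 × (22.9)⁴ = 2.859×10⁻⁴ W.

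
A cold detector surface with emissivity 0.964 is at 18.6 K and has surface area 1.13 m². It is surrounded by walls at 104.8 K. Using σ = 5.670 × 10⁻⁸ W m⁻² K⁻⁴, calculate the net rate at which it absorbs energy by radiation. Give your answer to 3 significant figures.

Area A = 1.13 m².
Net radiated power P_net = εσA(T⁴ − T₀⁴) = 0.964×5.670×10⁻⁸×1.13×(18.6⁴ − 104.8⁴).
T⁴ − T₀⁴ = 1.19688×10⁵ − 1.20627×10⁸ = -1.20507×10⁸ K⁴, so P_net = -7.44 W — negative, meaning a net gain of 7.44 W.

Net gain ≈ 7.44 W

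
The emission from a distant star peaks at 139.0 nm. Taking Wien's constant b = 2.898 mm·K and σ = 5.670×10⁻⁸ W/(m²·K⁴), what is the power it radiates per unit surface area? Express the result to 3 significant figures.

I ≈ 1.07×10¹⁰ W/m²

Wien's law: T = b/λ_max = 2.898×10⁻³/1.390×10⁻⁷ = 20848.9 K.
Then I = σT⁴ = 5.670×10⁻⁸×(20848.9)⁴ = 1.07×10¹⁰ W/m².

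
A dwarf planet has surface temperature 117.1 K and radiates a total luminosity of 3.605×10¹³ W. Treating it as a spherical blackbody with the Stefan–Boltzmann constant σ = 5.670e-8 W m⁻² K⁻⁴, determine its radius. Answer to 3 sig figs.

L = 4πR²σT⁴ ⇒ R = √(L/(4πσT⁴)).
σT⁴ = 10.6613 W/m², so R = √(3.605×10¹³/(4π×10.6613)) = 5.19×10⁵ m.

R ≈ 5.19×10⁵ m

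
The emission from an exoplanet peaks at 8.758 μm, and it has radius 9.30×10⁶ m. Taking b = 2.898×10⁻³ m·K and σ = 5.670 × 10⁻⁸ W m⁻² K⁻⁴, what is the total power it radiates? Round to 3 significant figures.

P ≈ 7.39×10¹⁷ W

Wien's law: T = b/λ_max = 2.898×10⁻³/8.758×10⁻⁶ = 330.897 K.
Surface area A = 4πR² = 4π(9.30×10⁶ m)² = 1.08687×10¹⁵ m².
Then P = σAT⁴ = 5.670×10⁻⁸×1.08687×10¹⁵×(330.897)⁴ = 7.39×10¹⁷ W.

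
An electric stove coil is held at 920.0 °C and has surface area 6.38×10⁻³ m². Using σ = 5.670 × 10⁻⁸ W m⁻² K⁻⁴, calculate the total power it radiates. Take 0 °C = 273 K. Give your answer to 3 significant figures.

T = 920.0 °C + 273 = 1193.0 K.
Area A = 6.38×10⁻³ m².
P = σAT⁴ = 5.670×10⁻⁸ × 6.38×10⁻³ × (1193.0)⁴ = 733 W.

P ≈ 733 W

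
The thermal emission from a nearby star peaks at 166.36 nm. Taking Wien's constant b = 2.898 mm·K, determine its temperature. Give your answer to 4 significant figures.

Wien's law gives T = b/λ_max = (2.898×10⁻³ m·K)/(1.6636×10⁻⁷ m) = 1.742×10⁴ K.

T ≈ 1.742×10⁴ K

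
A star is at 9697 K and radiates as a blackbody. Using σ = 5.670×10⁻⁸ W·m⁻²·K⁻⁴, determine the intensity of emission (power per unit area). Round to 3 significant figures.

I ≈ 5.01×10⁸ W/m²

Stefan–Boltzmann: I = σT⁴ = 5.670×10⁻⁸ × (9697)⁴ = 5.01×10⁸ W/m².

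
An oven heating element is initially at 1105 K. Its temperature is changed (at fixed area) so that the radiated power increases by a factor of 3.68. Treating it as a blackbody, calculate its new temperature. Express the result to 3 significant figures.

P ∝ T⁴, so T₂/T₁ = (P₂/P₁)^(1/4) = (3.68)^(1/4) = 1.38504.
T₂ = 1105 × 1.38504 = 1.53×10³ K.

T₂ ≈ 1.53×10³ K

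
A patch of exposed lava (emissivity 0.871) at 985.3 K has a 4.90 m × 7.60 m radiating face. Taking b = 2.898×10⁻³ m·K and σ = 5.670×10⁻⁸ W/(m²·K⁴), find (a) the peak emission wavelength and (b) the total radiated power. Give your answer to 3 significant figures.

λ_max ≈ 2.94×10³ nm; P ≈ 1.73×10⁶ W

(a) λ_max = b/T = 2.898×10⁻³/985.3 = 2.941×10⁻⁶ m = 2.94×10³ nm.
Area A = 4.90 × 7.60 = 37.24 m².
(b) P = εσAT⁴ = 0.871×5.670×10⁻⁸×37.24×(985.3)⁴ = 1.73×10⁶ W.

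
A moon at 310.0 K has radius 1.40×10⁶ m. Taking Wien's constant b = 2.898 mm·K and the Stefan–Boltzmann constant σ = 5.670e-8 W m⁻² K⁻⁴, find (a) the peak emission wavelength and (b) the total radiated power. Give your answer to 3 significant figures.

(a) λ_max = b/T = 2.898×10⁻³/310.0 = 9.348×10⁻⁶ m = 9.35 μm.
Surface area A = 4πR² = 4π(1.40×10⁶ m)² = 2.46301×10¹³ m².
(b) P = σAT⁴ = 5.670×10⁻⁸×2.46301×10¹³×(310.0)⁴ = 1.29×10¹⁶ W.

λ_max ≈ 9.35 μm; P ≈ 1.29×10¹⁶ W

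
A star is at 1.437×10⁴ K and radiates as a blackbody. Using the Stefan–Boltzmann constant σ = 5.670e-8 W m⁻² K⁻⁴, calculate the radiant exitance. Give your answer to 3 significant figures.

Stefan–Boltzmann: I = σT⁴ = 5.670×10⁻⁸ × (1.437×10⁴)⁴ = 2.42×10⁹ W/m².

I ≈ 2.42×10⁹ W/m²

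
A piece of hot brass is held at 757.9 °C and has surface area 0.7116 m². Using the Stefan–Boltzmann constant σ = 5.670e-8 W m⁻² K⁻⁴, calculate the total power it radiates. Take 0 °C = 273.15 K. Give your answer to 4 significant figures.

P ≈ 4.560×10⁴ W

T = 757.9 °C + 273.15 = 1031.05 K.
Area A = 0.7116 m².
P = σAT⁴ = 5.670×10⁻⁸ × 0.7116 × (1031.05)⁴ = 4.560×10⁴ W.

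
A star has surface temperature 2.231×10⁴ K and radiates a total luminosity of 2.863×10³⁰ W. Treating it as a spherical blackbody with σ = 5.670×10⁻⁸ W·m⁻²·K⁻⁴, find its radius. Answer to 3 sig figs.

L = 4πR²σT⁴ ⇒ R = √(L/(4πσT⁴)).
σT⁴ = 1.40469×10¹⁰ W/m², so R = √(2.863×10³⁰/(4π×1.40469×10¹⁰)) = 4.03×10⁹ m.

R ≈ 4.03×10⁹ m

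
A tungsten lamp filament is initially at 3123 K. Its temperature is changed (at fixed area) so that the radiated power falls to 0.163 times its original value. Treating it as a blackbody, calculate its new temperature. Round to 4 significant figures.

T₂ ≈ 1984 K

P ∝ T⁴, so T₂/T₁ = (P₂/P₁)^(1/4) = (0.163)^(1/4) = 0.635400.
T₂ = 3123 × 0.635400 = 1984 K.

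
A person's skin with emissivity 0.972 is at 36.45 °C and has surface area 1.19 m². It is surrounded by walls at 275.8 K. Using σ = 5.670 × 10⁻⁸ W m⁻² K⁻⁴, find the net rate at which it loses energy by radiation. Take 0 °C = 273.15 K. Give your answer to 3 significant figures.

T = 36.45 °C + 273.15 = 309.60 K.
Area A = 1.19 m².
Net radiated power P_net = εσA(T⁴ − T₀⁴) = 0.972×5.670×10⁻⁸×1.19×(309.60⁴ − 275.8⁴).
T⁴ − T₀⁴ = 9.18764×10⁹ − 5.78598×10⁹ = 3.40166×10⁹ K⁴, so P_net = 223 W.

Net loss ≈ 223 W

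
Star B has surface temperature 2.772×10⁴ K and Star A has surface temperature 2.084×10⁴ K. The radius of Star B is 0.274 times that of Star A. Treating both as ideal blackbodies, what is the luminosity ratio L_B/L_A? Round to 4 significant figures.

L ∝ R²T⁴, so L_B/L_A = (R_B/R_A)²(T_B/T_A)⁴ = (0.274)² × (2.772×10⁴/2.084×10⁴)⁴ = 0.075076 × 3.13027 = 0.2350.

L_B/L_A ≈ 0.2350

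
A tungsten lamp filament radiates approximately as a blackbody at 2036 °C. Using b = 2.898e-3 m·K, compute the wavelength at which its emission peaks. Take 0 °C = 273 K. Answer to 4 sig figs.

T = 2036 °C + 273 = 2309 K.
Wien's displacement law: λ_max = b/T = (2.898×10⁻³ m·K)/(2309 K) = 1.2551×10⁻⁶ m.
That is 1255 nm, in the infrared range.

λ_max ≈ 1255 nm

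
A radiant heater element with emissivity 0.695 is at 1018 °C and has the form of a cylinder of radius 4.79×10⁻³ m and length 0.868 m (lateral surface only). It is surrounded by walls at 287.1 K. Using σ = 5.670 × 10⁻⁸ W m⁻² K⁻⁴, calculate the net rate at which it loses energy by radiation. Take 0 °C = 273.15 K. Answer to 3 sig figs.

T = 1018 °C + 273.15 = 1291.15 K.
Lateral area A = 2πrL = 2π×4.79×10⁻³×0.868 = 0.0261237 m².
Net radiated power P_net = εσA(T⁴ − T₀⁴) = 0.695×5.670×10⁻⁸×0.0261237×(1291.15⁴ − 287.1⁴).
T⁴ − T₀⁴ = 2.77912×10¹² − 6.79411×10⁹ = 2.77233×10¹² K⁴, so P_net = 2.85×10³ W.

Net loss ≈ 2.85×10³ W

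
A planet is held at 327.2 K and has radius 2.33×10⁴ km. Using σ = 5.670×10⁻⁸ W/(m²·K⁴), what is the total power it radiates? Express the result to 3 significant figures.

P ≈ 4.43×10¹⁸ W

Surface area A = 4πR² = 4π(2.33×10⁷ m)² = 6.82216×10¹⁵ m².
P = σAT⁴ = 5.670×10⁻⁸ × 6.82216×10¹⁵ × (327.2)⁴ = 4.43×10¹⁸ W.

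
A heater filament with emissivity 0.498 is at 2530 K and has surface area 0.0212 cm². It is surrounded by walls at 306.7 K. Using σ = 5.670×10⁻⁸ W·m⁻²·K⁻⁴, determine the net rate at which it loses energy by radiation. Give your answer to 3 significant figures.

Net loss ≈ 2.45 W

Area A = 0.0212 cm² = 2.12×10⁻⁶ m².
Net radiated power P_net = εσA(T⁴ − T₀⁴) = 0.498×5.670×10⁻⁸×2.12×10⁻⁶×(2530⁴ − 306.7⁴).
T⁴ − T₀⁴ = 4.09715×10¹³ − 8.84820×10⁹ = 4.09627×10¹³ K⁴, so P_net = 2.45 W.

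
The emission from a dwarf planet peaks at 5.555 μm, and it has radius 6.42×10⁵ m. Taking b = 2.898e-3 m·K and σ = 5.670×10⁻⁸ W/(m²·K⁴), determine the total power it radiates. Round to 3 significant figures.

P ≈ 2.18×10¹⁶ W

Wien's law: T = b/λ_max = 2.898×10⁻³/5.555×10⁻⁶ = 521.692 K.
Surface area A = 4πR² = 4π(6.42×10⁵ m)² = 5.17941×10¹² m².
Then P = σAT⁴ = 5.670×10⁻⁸×5.17941×10¹²×(521.692)⁴ = 2.18×10¹⁶ W.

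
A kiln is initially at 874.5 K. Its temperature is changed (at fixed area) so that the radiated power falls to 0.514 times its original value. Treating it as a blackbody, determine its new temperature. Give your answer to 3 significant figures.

T₂ ≈ 740 K

P ∝ T⁴, so T₂/T₁ = (P₂/P₁)^(1/4) = (0.514)^(1/4) = 0.846722.
T₂ = 874.5 × 0.846722 = 740 K.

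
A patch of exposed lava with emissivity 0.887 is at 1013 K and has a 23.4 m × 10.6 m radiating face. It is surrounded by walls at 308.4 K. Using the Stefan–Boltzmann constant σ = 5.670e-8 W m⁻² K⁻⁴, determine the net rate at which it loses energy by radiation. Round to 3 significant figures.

Area A = 23.4 × 10.6 = 248.04 m².
Net radiated power P_net = εσA(T⁴ − T₀⁴) = 0.887×5.670×10⁻⁸×248.04×(1013⁴ − 308.4⁴).
T⁴ − T₀⁴ = 1.05302×10¹² − 9.04602×10⁹ = 1.04397×10¹² K⁴, so P_net = 1.30×10⁷ W.

Net loss ≈ 1.30×10⁷ W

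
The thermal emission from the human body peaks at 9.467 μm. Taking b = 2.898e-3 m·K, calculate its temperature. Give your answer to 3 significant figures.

T ≈ 306 K

Wien's law gives T = b/λ_max = (2.898×10⁻³ m·K)/(9.467×10⁻⁶ m) = 306 K.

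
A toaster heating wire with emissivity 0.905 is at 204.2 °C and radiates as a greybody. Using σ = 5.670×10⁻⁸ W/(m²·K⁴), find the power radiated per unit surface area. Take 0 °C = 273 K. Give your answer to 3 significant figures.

T = 204.2 °C + 273 = 477.2 K.
Stefan–Boltzmann: I = εσT⁴ = 0.905 × 5.670×10⁻⁸ × (477.2)⁴ = 2.66×10³ W/m².

I ≈ 2.66×10³ W/m²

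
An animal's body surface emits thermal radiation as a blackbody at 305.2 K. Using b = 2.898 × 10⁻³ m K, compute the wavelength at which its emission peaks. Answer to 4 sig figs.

λ_max ≈ 9.495 μm

Wien's displacement law: λ_max = b/T = (2.898×10⁻³ m·K)/(305.2 K) = 9.4954×10⁻⁶ m.
That is 9.495 μm, in the infrared range.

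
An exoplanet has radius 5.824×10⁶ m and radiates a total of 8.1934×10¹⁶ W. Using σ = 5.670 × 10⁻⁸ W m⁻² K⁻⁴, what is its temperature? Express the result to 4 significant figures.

T ≈ 241.3 K

Surface area A = 4πR² = 4π(5.824×10⁶ m)² = 4.26238×10¹⁴ m².
P = σAT⁴ ⇒ T = (P/(σA))^(1/4) = (8.1934×10¹⁶/(5.670×10⁻⁸×4.26238×10¹⁴))^(1/4) = 241.3 K.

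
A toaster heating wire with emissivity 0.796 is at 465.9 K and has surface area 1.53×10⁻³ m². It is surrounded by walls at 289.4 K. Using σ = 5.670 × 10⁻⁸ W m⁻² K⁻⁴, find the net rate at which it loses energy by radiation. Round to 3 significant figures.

Area A = 1.53×10⁻³ m².
Net radiated power P_net = εσA(T⁴ − T₀⁴) = 0.796×5.670×10⁻⁸×1.53×10⁻³×(465.9⁴ − 289.4⁴).
T⁴ − T₀⁴ = 4.71163×10¹⁰ − 7.01446×10⁹ = 4.01018×10¹⁰ K⁴, so P_net = 2.77 W.

Net loss ≈ 2.77 W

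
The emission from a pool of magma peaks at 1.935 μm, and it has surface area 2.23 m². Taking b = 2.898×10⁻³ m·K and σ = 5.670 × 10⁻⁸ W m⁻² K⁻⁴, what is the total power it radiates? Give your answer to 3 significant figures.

Wien's law: T = b/λ_max = 2.898×10⁻³/1.935×10⁻⁶ = 1497.67 K.
Area A = 2.23 m².
Then P = σAT⁴ = 5.670×10⁻⁸×2.23×(1497.67)⁴ = 6.36×10⁵ W.

P ≈ 6.36×10⁵ W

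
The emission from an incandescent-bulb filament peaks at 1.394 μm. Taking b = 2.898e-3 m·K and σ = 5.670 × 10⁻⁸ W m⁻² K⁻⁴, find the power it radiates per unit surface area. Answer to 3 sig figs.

Wien's law: T = b/λ_max = 2.898×10⁻³/1.394×10⁻⁶ = 2078.91 K.
Then I = σT⁴ = 5.670×10⁻⁸×(2078.91)⁴ = 1.06×10⁶ W/m².

I ≈ 1.06×10⁶ W/m²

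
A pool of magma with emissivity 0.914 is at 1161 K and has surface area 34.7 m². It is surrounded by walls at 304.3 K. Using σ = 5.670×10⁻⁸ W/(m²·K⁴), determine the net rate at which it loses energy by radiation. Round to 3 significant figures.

Area A = 34.7 m².
Net radiated power P_net = εσA(T⁴ − T₀⁴) = 0.914×5.670×10⁻⁸×34.7×(1161⁴ − 304.3⁴).
T⁴ − T₀⁴ = 1.81689×10¹² − 8.57448×10⁹ = 1.80832×10¹² K⁴, so P_net = 3.25×10⁶ W.

Net loss ≈ 3.25×10⁶ W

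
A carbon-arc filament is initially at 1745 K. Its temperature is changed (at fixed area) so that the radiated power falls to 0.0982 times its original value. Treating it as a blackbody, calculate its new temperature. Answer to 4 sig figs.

T₂ ≈ 976.8 K

P ∝ T⁴, so T₂/T₁ = (P₂/P₁)^(1/4) = (0.0982)^(1/4) = 0.559794.
T₂ = 1745 × 0.559794 = 976.8 K.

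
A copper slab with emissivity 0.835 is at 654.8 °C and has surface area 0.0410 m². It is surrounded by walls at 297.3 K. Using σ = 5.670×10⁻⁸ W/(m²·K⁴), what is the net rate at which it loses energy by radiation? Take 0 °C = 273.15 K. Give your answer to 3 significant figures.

Net loss ≈ 1.42×10³ W

T = 654.8 °C + 273.15 = 927.95 K.
Area A = 0.0410 m².
Net radiated power P_net = εσA(T⁴ − T₀⁴) = 0.835×5.670×10⁻⁸×0.0410×(927.95⁴ − 297.3⁴).
T⁴ − T₀⁴ = 7.41478×10¹¹ − 7.81231×10⁹ = 7.33666×10¹¹ K⁴, so P_net = 1.42×10³ W.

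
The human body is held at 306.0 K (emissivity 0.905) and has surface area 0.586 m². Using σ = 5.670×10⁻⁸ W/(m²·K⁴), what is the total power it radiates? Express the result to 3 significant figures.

P ≈ 264 W

Area A = 0.586 m².
P = εσAT⁴ = 0.905 × 5.670×10⁻⁸ × 0.586 × (306.0)⁴ = 264 W.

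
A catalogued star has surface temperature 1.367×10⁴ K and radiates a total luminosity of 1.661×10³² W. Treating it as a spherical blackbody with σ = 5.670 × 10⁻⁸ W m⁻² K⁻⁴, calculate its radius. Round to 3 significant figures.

L = 4πR²σT⁴ ⇒ R = √(L/(4πσT⁴)).
σT⁴ = 1.97996×10⁹ W/m², so R = √(1.661×10³²/(4π×1.97996×10⁹)) = 8.17×10¹⁰ m.

R ≈ 8.17×10¹⁰ m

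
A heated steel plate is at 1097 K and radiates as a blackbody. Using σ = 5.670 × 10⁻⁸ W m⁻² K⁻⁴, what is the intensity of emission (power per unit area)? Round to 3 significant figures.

I ≈ 8.21×10⁴ W/m²

Stefan–Boltzmann: I = σT⁴ = 5.670×10⁻⁸ × (1097)⁴ = 8.21×10⁴ W/m².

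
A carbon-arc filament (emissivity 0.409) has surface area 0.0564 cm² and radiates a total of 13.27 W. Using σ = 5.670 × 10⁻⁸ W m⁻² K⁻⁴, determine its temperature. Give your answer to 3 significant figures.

T ≈ 3.17×10³ K

Area A = 0.0564 cm² = 5.64×10⁻⁶ m².
P = εσAT⁴ ⇒ T = (P/(εσA))^(1/4) = (13.27/(0.409×5.670×10⁻⁸×5.64×10⁻⁶))^(1/4) = 3.17×10³ K.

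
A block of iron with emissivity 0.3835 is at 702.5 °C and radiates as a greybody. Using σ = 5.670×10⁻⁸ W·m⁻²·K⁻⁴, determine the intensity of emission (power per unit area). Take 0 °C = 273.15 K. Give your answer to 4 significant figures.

I ≈ 1.970×10⁴ W/m²

T = 702.5 °C + 273.15 = 975.65 K.
Stefan–Boltzmann: I = εσT⁴ = 0.3835 × 5.670×10⁻⁸ × (975.65)⁴ = 1.970×10⁴ W/m².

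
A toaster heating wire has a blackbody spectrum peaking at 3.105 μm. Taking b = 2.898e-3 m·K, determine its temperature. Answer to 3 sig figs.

Wien's law gives T = b/λ_max = (2.898×10⁻³ m·K)/(3.105×10⁻⁶ m) = 933 K.

T ≈ 933 K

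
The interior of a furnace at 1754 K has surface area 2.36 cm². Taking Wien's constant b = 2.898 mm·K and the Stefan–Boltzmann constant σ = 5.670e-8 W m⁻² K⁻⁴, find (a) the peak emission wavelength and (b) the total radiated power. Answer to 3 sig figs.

λ_max ≈ 1.65 μm; P ≈ 127 W

(a) λ_max = b/T = 2.898×10⁻³/1754 = 1.652×10⁻⁶ m = 1.65 μm.
Area A = 2.36 cm² = 2.36×10⁻⁴ m².
(b) P = σAT⁴ = 5.670×10⁻⁸×2.36×10⁻⁴×(1754)⁴ = 127 W.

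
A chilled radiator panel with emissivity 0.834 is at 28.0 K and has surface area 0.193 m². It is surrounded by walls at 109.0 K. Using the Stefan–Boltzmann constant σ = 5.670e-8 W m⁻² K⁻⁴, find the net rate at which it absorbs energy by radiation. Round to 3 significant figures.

Net gain ≈ 1.28 W

Area A = 0.193 m².
Net radiated power P_net = εσA(T⁴ − T₀⁴) = 0.834×5.670×10⁻⁸×0.193×(28.0⁴ − 109.0⁴).
T⁴ − T₀⁴ = 6.14656×10⁵ − 1.41158×10⁸ = -1.40543×10⁸ K⁴, so P_net = -1.28 W — negative, meaning a net gain of 1.28 W.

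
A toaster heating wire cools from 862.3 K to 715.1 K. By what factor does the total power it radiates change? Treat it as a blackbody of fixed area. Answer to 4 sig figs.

P₂/P₁ ≈ 0.4730

P ∝ T⁴, so P₂/P₁ = (T₂/T₁)⁴ = (715.1/862.3)⁴ = (0.829294)⁴ = 0.4730.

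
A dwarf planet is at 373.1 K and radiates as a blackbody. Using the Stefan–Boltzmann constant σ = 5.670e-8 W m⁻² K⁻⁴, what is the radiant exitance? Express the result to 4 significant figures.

Stefan–Boltzmann: I = σT⁴ = 5.670×10⁻⁸ × (373.1)⁴ = 1099 W/m².

I ≈ 1099 W/m²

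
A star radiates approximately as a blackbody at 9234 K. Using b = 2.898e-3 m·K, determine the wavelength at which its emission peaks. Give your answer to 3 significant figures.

λ_max ≈ 0.314 μm

Wien's displacement law: λ_max = b/T = (2.898×10⁻³ m·K)/(9234 K) = 3.138×10⁻⁷ m.
That is 0.314 μm, in the ultraviolet range.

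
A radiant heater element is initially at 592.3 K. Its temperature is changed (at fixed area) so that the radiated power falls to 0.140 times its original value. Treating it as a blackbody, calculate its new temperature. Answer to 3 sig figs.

P ∝ T⁴, so T₂/T₁ = (P₂/P₁)^(1/4) = (0.140)^(1/4) = 0.611691.
T₂ = 592.3 × 0.611691 = 362 K.

T₂ ≈ 362 K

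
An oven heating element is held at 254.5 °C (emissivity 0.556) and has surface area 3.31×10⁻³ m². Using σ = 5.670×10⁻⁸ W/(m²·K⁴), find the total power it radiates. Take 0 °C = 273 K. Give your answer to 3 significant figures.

T = 254.5 °C + 273 = 527.5 K.
Area A = 3.31×10⁻³ m².
P = εσAT⁴ = 0.556 × 5.670×10⁻⁸ × 3.31×10⁻³ × (527.5)⁴ = 8.08 W.

P ≈ 8.08 W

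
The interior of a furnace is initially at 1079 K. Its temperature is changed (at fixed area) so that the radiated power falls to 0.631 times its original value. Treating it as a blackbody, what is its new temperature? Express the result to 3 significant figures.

T₂ ≈ 962 K

P ∝ T⁴, so T₂/T₁ = (P₂/P₁)^(1/4) = (0.631)^(1/4) = 0.891266.
T₂ = 1079 × 0.891266 = 962 K.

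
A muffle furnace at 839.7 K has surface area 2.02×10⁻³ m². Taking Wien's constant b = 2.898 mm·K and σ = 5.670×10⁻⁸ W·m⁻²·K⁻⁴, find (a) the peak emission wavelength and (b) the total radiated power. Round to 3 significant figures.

λ_max ≈ 3.45 μm; P ≈ 56.9 W

(a) λ_max = b/T = 2.898×10⁻³/839.7 = 3.451×10⁻⁶ m = 3.45 μm.
Area A = 2.02×10⁻³ m².
(b) P = σAT⁴ = 5.670×10⁻⁸×2.02×10⁻³×(839.7)⁴ = 56.9 W.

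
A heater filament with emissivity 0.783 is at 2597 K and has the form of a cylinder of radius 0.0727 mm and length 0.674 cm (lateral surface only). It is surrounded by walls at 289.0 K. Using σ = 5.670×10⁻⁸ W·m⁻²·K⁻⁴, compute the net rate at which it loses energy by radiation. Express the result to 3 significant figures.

Net loss ≈ 6.22 W

Lateral area A = 2πrL = 2π×7.27×10⁻⁵×6.74×10⁻³ = 3.07875×10⁻⁶ m².
Net radiated power P_net = εσA(T⁴ − T₀⁴) = 0.783×5.670×10⁻⁸×3.07875×10⁻⁶×(2597⁴ − 289.0⁴).
T⁴ − T₀⁴ = 4.54871×10¹³ − 6.97576×10⁹ = 4.54801×10¹³ K⁴, so P_net = 6.22 W.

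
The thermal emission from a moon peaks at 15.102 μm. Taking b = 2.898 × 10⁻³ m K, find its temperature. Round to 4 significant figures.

Wien's law gives T = b/λ_max = (2.898×10⁻³ m·K)/(1.5102×10⁻⁵ m) = 191.9 K.

T ≈ 191.9 K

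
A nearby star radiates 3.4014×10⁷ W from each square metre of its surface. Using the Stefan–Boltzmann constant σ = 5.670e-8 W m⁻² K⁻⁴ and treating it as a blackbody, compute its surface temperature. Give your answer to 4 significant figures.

T ≈ 4949 K

I = σT⁴, so T = (I/σ)^(1/4) = (3.4014×10⁷/(5.670×10⁻⁸))^(1/4) = 4949 K.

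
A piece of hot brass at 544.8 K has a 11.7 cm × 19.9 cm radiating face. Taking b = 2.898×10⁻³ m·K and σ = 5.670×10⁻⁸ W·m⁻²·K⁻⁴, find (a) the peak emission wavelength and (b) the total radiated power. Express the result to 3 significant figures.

(a) λ_max = b/T = 2.898×10⁻³/544.8 = 5.319×10⁻⁶ m = 5.32 μm.
Area A = 0.117 × 0.199 = 0.023283 m².
(b) P = σAT⁴ = 5.670×10⁻⁸×0.023283×(544.8)⁴ = 116 W.

λ_max ≈ 5.32 μm; P ≈ 116 W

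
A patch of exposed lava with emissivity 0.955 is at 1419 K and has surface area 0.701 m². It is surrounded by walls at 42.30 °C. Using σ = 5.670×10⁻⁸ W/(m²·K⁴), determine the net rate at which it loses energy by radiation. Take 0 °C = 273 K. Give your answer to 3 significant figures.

Net loss ≈ 1.54×10⁵ W

Surroundings: T = 42.30 °C + 273 = 315.30 K.
Area A = 0.701 m².
Net radiated power P_net = εσA(T⁴ − T₀⁴) = 0.955×5.670×10⁻⁸×0.701×(1419⁴ − 315.30⁴).
T⁴ − T₀⁴ = 4.05443×10¹² − 9.88316×10⁹ = 4.04455×10¹² K⁴, so P_net = 1.54×10⁵ W.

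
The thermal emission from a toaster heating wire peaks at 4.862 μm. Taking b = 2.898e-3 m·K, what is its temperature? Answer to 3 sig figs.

Wien's law gives T = b/λ_max = (2.898×10⁻³ m·K)/(4.862×10⁻⁶ m) = 596 K.

T ≈ 596 K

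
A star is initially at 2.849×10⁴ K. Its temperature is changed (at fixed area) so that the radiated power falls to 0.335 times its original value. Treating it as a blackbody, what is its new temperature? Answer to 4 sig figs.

T₂ ≈ 2.167×10⁴ K

P ∝ T⁴, so T₂/T₁ = (P₂/P₁)^(1/4) = (0.335)^(1/4) = 0.760784.
T₂ = 2.849×10⁴ × 0.760784 = 2.167×10⁴ K.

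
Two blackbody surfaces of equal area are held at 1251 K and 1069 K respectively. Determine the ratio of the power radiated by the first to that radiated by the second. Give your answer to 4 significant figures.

P₁/P₂ ≈ 1.876

With equal areas, P₁/P₂ = (T₁/T₂)⁴ = (1251/1069)⁴ = 1.876.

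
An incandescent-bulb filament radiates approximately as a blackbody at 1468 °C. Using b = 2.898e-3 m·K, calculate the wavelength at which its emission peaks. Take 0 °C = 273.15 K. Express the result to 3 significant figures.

T = 1468 °C + 273.15 = 1741.15 K.
Wien's displacement law: λ_max = b/T = (2.898×10⁻³ m·K)/(1741.15 K) = 1.664×10⁻⁶ m.
That is 1.66 μm, in the infrared range.

λ_max ≈ 1.66 μm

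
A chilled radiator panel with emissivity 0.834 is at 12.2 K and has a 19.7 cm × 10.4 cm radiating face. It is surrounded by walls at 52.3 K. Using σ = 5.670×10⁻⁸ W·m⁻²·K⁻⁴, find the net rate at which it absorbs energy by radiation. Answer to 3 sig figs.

Net gain ≈ 7.23×10⁻³ W

Area A = 0.197 × 0.104 = 0.020488 m².
Net radiated power P_net = εσA(T⁴ − T₀⁴) = 0.834×5.670×10⁻⁸×0.020488×(12.2⁴ − 52.3⁴).
T⁴ − T₀⁴ = 22153.3 − 7.48181×10⁶ = -7.45966×10⁶ K⁴, so P_net = -7.23×10⁻³ W — negative, meaning a net gain of 7.23×10⁻³ W.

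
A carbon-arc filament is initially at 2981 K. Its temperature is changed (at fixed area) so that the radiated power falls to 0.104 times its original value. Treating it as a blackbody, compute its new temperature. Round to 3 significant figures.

P ∝ T⁴, so T₂/T₁ = (P₂/P₁)^(1/4) = (0.104)^(1/4) = 0.567882.
T₂ = 2981 × 0.567882 = 1.69×10³ K.

T₂ ≈ 1.69×10³ K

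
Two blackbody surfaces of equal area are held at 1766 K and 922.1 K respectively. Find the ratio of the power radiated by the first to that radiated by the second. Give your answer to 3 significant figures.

P₁/P₂ ≈ 13.5

With equal areas, P₁/P₂ = (T₁/T₂)⁴ = (1766/922.1)⁴ = 13.5.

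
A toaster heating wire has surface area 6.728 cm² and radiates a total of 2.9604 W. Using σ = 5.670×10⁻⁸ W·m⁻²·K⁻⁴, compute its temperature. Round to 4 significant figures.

Area A = 6.728 cm² = 6.728×10⁻⁴ m².
P = σAT⁴ ⇒ T = (P/(σA))^(1/4) = (2.9604/(5.670×10⁻⁸×6.728×10⁻⁴))^(1/4) = 527.8 K.

T ≈ 527.8 K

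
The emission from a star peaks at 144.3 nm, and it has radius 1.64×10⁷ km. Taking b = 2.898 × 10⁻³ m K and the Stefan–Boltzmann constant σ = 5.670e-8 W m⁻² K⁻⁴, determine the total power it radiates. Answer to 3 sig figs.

Wien's law: T = b/λ_max = 2.898×10⁻³/1.443×10⁻⁷ = 20083.2 K.
Surface area A = 4πR² = 4π(1.64×10¹⁰ m)² = 3.37985×10²¹ m².
Then P = σAT⁴ = 5.670×10⁻⁸×3.37985×10²¹×(20083.2)⁴ = 3.12×10³¹ W.

P ≈ 3.12×10³¹ W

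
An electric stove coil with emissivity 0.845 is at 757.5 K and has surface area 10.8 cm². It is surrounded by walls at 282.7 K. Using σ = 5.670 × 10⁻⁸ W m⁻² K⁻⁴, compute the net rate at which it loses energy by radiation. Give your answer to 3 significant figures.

Area A = 10.8 cm² = 1.08×10⁻³ m².
Net radiated power P_net = εσA(T⁴ − T₀⁴) = 0.845×5.670×10⁻⁸×1.08×10⁻³×(757.5⁴ − 282.7⁴).
T⁴ − T₀⁴ = 3.29254×10¹¹ − 6.38709×10⁹ = 3.22867×10¹¹ K⁴, so P_net = 16.7 W.

Net loss ≈ 16.7 W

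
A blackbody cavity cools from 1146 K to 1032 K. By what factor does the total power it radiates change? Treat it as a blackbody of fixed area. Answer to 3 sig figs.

P₂/P₁ ≈ 0.658

P ∝ T⁴, so P₂/P₁ = (T₂/T₁)⁴ = (1032/1146)⁴ = (0.900524)⁴ = 0.658.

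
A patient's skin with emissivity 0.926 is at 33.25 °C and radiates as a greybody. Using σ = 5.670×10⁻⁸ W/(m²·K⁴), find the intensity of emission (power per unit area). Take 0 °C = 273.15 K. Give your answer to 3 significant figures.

T = 33.25 °C + 273.15 = 306.40 K.
Stefan–Boltzmann: I = εσT⁴ = 0.926 × 5.670×10⁻⁸ × (306.40)⁴ = 463 W/m².

I ≈ 463 W/m²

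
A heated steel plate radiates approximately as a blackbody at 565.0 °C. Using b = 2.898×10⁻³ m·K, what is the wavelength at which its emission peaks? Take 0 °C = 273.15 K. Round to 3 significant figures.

T = 565.0 °C + 273.15 = 838.15 K.
Wien's displacement law: λ_max = b/T = (2.898×10⁻³ m·K)/(838.15 K) = 3.458×10⁻⁶ m.
That is 3.46 μm, in the infrared range.

λ_max ≈ 3.46 μm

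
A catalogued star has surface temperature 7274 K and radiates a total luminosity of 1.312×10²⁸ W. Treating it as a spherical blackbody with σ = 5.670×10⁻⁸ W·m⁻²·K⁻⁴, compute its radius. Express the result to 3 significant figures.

L = 4πR²σT⁴ ⇒ R = √(L/(4πσT⁴)).
σT⁴ = 1.58736×10⁸ W/m², so R = √(1.312×10²⁸/(4π×1.58736×10⁸)) = 2.56×10⁹ m.

R ≈ 2.56×10⁹ m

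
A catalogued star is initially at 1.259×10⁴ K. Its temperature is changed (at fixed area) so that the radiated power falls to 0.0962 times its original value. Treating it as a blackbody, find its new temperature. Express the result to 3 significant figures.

P ∝ T⁴, so T₂/T₁ = (P₂/P₁)^(1/4) = (0.0962)^(1/4) = 0.556921.
T₂ = 1.259×10⁴ × 0.556921 = 7.01×10³ K.

T₂ ≈ 7.01×10³ K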